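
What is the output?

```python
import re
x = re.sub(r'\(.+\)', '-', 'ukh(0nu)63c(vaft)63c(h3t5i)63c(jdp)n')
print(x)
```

ukh-n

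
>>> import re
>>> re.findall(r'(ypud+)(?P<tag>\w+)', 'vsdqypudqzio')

The pattern matches the literal 'ypu', then one or more of a literal 'd' (captured); then one or more of a word character (captured as 'tag').
Scanning left to right: at [4:12] match 'ypudqzio', groups = ('ypud', 'qzio').
Multiple groups make `findall` return tuples — one 2-tuple for the one match.

[('ypud', 'qzio')]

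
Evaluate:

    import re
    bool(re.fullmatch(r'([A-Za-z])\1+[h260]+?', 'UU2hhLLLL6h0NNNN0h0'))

`re.fullmatch` is like wrapping the pattern in `^…$` (in single-line mode).
Here the string isn't matched end-to-end, so the call returns None, and `bool(None)` is False.

False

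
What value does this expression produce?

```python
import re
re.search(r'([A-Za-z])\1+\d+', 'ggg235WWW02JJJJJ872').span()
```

(0, 6)

`\1` is not a pattern — it's the concrete string captured by group 1, re-applied verbatim.
The match spans [0:6] → 'ggg235'.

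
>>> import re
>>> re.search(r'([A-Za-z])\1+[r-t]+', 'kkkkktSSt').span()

A backreference is literal: `\1` must see the identical characters the first group matched.
The match spans [0:6] → 'kkkkkt'.

(0, 6)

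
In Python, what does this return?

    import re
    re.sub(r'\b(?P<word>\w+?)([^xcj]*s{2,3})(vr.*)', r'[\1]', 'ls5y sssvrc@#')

'[l]'

This matches a word boundary (`\b`, zero-width); then one or more of a word character (lazy) (captured as 'word'); then zero or more of any character except [xcj], then 2 to 3 of a literal 's' (captured); then the literal 'vr', then zero or more of any character (captured).
Matches: at [0:13] → 'ls5y sssvrc@#'.
Each match is replaced using the text its own group 1 captured.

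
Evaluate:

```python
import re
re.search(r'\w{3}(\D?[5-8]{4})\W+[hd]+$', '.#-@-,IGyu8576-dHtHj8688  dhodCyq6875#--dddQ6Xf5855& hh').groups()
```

The pattern matches exactly 3 of a word character; then optionally a non-digit, then exactly 4 of a character in [5-8] (captured); then one or more of a non-word character; then one or more of one of [hd]; then anchored at the end.
`re.search` scans for the first position where the pattern succeeds.
The match spans [43:55] → 'Q6Xf5855& hh'.
Captured: group 1 = 'f5855'.

('f5855',)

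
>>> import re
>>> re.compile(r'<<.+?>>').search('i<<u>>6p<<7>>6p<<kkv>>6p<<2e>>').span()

(1, 6)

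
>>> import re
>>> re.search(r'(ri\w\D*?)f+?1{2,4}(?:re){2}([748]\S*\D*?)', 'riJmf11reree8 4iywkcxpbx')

None

Pattern: the literal 'ri', then a word character, then zero or more of a non-digit (lazy) (captured); then one or more of the literal 'f' (lazy), then 2 to 4 of the literal '1', then the literal 're' repeated 2 times; then one of [748], then zero or more of a non-whitespace character, then zero or more of a non-digit (lazy) (captured).
Unlike `match`, `search` isn't anchored — it looks for the pattern anywhere in the string.
Here the pattern never matches, so the call returns None.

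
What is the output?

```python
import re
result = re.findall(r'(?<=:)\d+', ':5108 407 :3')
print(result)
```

The `(?=…)`/`(?<=…)` assertion just peeks at neighbouring text; it doesn't advance the match position.
Matches: at [1:5] → '5108'; at [11:12] → '3'.
No capturing groups, so `findall` returns the 2 full match strings.

['5108', '3']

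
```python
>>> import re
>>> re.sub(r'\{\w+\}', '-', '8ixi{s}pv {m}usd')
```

Each match is replaced by '-'.

'8ixi-pv -usd'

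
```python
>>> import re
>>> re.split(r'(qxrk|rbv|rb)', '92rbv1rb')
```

['92', 'rbv', '1', 'rb', '']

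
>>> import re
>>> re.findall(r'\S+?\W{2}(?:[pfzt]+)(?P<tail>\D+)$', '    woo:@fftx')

['x']

Pattern: one or more of a non-whitespace character (lazy), then exactly 2 of a non-word character; then one or more of one of [pfzt] (non-capturing group); then one or more of a non-digit (captured as 'tail'); then anchored at the end.
Walking the string: at [4:13] match 'woo:@fftx', group 1 = 'x'.
Because there's exactly one group, `findall` drops the full match and keeps group 1 from the one hit.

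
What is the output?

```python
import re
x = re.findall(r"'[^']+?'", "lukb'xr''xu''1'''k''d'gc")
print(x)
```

["'xr'", "'xu'", "'1'", "'k'", "'d'"]

Scanning left to right: at [4:8] → "'xr'"; at [8:12] → "'xu'"; at [12:15] → "'1'"; at [16:19] → "'k'"; at [19:22] → "'d'".
Since nothing is captured, `findall` lists the 5 matched substrings directly.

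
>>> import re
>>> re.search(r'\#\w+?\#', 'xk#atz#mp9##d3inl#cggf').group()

'#atz#'

The match spans [2:7] → '#atz#'.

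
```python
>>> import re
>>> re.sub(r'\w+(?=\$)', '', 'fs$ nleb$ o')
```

The lookaround is zero-width — it requires the adjacent text to match without consuming it, so the asserted text isn't part of the match.
Matches: at [0:2] → 'fs'; at [4:8] → 'nleb'.
Each match is replaced by ''.

'$ $ o'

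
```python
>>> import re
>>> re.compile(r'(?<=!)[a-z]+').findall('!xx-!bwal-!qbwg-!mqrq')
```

['xx', 'bwal', 'qbwg', 'mqrq']

Lookahead/lookbehind check context without consuming it, so the matched span excludes the asserted characters.
Since nothing is captured, `findall` lists the 4 matched substrings directly.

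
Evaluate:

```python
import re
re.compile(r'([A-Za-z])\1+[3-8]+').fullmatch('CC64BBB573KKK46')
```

`\1` has to match the exact text group 1 already captured.
For `fullmatch`, every character of the input must be accounted for by the pattern.
Here the pattern can't cover the whole string, so the call returns None.

None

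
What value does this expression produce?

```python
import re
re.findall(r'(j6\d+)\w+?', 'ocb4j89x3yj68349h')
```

['j68349']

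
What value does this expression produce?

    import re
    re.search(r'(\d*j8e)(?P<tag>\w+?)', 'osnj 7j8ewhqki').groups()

('7j8e', 'w')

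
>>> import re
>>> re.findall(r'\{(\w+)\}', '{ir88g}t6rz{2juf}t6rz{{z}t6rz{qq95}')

['ir88g', '2juf', 'z', 'qq95']

Scanning left to right: at [0:7] match '{ir88g}', group 1 = 'ir88g'; at [11:17] match '{2juf}', group 1 = '2juf'; at [22:25] match '{z}', group 1 = 'z'; at [29:35] match '{qq95}', group 1 = 'qq95'.
One capturing group, so `findall` returns just the captured substring from each match — 4 in all.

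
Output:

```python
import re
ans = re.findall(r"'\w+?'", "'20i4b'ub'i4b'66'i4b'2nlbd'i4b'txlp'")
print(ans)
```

["'20i4b'", "'i4b'", "'i4b'", "'i4b'"]

With no groups in the pattern, `findall` gives back each whole match — 4 here.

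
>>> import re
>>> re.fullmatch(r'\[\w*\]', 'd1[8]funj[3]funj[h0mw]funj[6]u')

None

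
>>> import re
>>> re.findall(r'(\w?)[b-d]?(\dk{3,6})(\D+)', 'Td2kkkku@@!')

Multiple groups make `findall` return tuples — one 3-tuple for the one match.

[('T', '2kkkk', 'u@@!')]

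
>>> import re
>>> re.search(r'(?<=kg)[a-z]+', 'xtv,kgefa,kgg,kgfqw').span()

Because the assertion is zero-width, the text it checks is not consumed and won't appear in the result.
The match spans [6:9] → 'efa'.

(6, 9)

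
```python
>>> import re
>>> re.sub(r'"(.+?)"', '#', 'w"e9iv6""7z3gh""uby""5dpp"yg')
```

'w####yg'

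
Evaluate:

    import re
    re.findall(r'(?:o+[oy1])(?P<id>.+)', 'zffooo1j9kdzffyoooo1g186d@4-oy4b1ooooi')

['j9kdzffyoooo1g186d@4-oy4b1ooooi']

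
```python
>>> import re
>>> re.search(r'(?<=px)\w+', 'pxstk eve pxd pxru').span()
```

(2, 5)

The `(?=…)`/`(?<=…)` assertion just peeks at neighbouring text; it doesn't advance the match position.
The match spans [2:5] → 'stk'.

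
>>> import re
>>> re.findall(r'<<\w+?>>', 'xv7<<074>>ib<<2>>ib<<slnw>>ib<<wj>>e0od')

Scanning left to right: at [3:10] → '<<074>>'; at [12:17] → '<<2>>'; at [19:27] → '<<slnw>>'; at [29:35] → '<<wj>>'.
Since nothing is captured, `findall` lists the 4 matched substrings directly.

['<<074>>', '<<2>>', '<<slnw>>', '<<wj>>']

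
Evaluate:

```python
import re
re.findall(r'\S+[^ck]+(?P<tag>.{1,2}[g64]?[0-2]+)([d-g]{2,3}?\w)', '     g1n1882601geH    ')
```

Pattern: one or more of a non-whitespace character, then one or more of any character except [ck]; then 1 to 2 of any character, then optionally one of [g64], then one or more of a character in [0-2] (captured as 'tag'); then 2 to 3 of a character in [d-g] (lazy), then a word character (captured).
Scanning left to right: at [5:18] match 'g1n1882601geH', groups = ('01', 'geH').
`findall` packs the 2 group values into a tuple for every match.

[('01', 'geH')]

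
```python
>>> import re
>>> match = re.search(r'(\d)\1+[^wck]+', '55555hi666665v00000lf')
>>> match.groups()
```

('5',)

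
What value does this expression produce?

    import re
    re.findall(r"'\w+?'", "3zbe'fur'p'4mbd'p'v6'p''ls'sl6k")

["'fur'", "'4mbd'", "'v6'", "'ls'"]

Since nothing is captured, `findall` lists the 4 matched substrings directly.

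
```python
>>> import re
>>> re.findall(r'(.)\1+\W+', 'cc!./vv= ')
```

['c', 'v']

`\1` is not a pattern — it's the concrete string captured by group 1, re-applied verbatim.
Scanning left to right: at [0:5] match 'cc!./', group 1 = 'c'; at [5:9] match 'vv= ', group 1 = 'v'.
Because there's exactly one group, `findall` drops the full match and keeps group 1 from each hit.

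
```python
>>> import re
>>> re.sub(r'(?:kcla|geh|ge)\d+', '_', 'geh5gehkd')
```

'_gehkd'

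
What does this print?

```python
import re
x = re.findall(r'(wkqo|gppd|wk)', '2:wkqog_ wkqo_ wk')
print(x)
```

The regex engine tests alternatives in the order written; an earlier branch that matches wins even if a later one would match more.
Matches: at [2:6] match 'wkqo', group 1 = 'wkqo'; at [9:13] match 'wkqo', group 1 = 'wkqo'; at [15:17] match 'wk', group 1 = 'wk'.
Because there's exactly one group, `findall` drops the full match and keeps group 1 from each hit.

['wkqo', 'wkqo', 'wk']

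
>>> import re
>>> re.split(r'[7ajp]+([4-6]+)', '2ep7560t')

['2e', '56', '0t']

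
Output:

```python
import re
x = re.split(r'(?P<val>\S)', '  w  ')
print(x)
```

['  ', 'w', '  ']

Pattern: a non-whitespace character (captured as 'val').
Matches to split on: at [2:3] → 'w'.
The group in the pattern means `split` returns the separators' captures alongside the pieces.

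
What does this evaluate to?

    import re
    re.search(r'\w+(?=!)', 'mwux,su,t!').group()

The lookaround is zero-width — it requires the adjacent text to match without consuming it, so the asserted text isn't part of the match.
Unlike `match`, `search` isn't anchored — it looks for the pattern anywhere in the string.
The match spans [8:9] → 't'.

't'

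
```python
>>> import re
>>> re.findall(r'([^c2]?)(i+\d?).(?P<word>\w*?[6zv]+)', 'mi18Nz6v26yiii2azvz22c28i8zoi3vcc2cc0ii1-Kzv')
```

[('m', 'i1', 'Nz6v'), ('y', 'iii2', 'zvz'), ('8', 'i8', 'oi3v'), ('0', 'ii1', 'Kzv')]

Pattern: optionally any character except [c2] (captured); then one or more of the literal 'i', then optionally a digit (captured); then any character; then zero or more of a word character (lazy), then one or more of one of [6zv] (captured as 'word').
A non-greedy quantifier consumes as few characters as it can — just enough that the remainder of the pattern still matches from where it stops; whatever follows it matches normally.
Scanning left to right: at [0:8] match 'mi18Nz6v', groups = ('m', 'i1', 'Nz6v'); at [10:19] match 'yiii2azvz', groups = ('y', 'iii2', 'zvz'); at [23:31] match '8i8zoi3v', groups = ('8', 'i8', 'oi3v'); at [36:44] match '0ii1-Kzv', groups = ('0', 'ii1', 'Kzv').
3 groups means each result is a tuple of 3 captured strings — 4 here.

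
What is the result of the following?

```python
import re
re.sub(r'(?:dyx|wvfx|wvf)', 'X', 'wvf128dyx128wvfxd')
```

Alternation tries branches left to right and keeps the first one that lets the overall match succeed at that position.
Matches: at [0:3] → 'wvf'; at [6:9] → 'dyx'; at [12:16] → 'wvfx'.
`sub` substitutes 'X' at each match site.

'X128X128Xd'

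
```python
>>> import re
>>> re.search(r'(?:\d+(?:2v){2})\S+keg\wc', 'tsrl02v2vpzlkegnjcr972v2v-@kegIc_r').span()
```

This matches one or more of a digit, then the literal '2v' repeated 2 times (non-capturing group); then one or more of a non-whitespace character, then the literal 'keg'; then a word character, then the literal 'c'.
Unlike `match`, `search` isn't anchored — it looks for the pattern anywhere in the string.
The match spans [4:32] → '02v2vpzlkegnjcr972v2v-@kegIc'.

(4, 32)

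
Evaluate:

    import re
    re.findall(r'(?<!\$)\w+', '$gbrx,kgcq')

['brx', 'kgcq']

`(?!…)`/`(?<!…)` only lets a position through if the neighbouring text does NOT match; no characters are consumed.
Matches: at [2:5] → 'brx'; at [6:10] → 'kgcq'.
`findall` yields the raw match text (2 of them) because the pattern has no groups.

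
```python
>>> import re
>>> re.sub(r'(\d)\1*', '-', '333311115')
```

`\1` is not a pattern — it's the concrete string captured by group 1, re-applied verbatim.
Each match is replaced by '-'.

'---'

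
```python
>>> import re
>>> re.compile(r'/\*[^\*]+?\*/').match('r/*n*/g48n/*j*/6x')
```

`re.match` only tries the pattern at the start of the string.
Here the string doesn't start with a match, so the call returns None.

None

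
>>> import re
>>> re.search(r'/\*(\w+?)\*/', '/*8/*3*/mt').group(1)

'3'

The match spans [3:8] → '/*3*/'.
Captured: group 1 = '3'.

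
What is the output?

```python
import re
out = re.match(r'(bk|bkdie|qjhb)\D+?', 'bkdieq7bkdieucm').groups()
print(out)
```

The match spans [0:3] → 'bkd'.
Captured: group 1 = 'bk'.

('bk',)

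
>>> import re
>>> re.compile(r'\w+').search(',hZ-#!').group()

'hZ'

The match spans [1:3] → 'hZ'.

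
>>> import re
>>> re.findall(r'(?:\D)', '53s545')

['s']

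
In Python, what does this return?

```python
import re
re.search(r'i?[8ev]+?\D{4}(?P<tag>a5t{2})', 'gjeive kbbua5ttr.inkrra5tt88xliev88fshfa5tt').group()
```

'iev88fshfa5tt'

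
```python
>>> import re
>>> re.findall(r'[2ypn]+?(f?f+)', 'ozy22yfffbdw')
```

['fff']

The pattern matches one or more of one of [2ypn] (lazy); then optionally a literal 'f', then one or more of the literal 'f' (captured).
Matches: at [2:9] match 'y22yfff', group 1 = 'fff'.
One capturing group, so `findall` returns just the captured substring from the one match — 1 in all.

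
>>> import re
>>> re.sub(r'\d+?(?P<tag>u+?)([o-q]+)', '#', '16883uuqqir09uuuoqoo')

'#ir#'

This matches one or more of a digit (lazy); then one or more of a literal 'u' (lazy) (captured as 'tag'); then one or more of a character in [o-q] (captured).
Matches: at [0:9] → '16883uuqq'; at [11:20] → '09uuuoqoo'.
Each match is replaced by '#'.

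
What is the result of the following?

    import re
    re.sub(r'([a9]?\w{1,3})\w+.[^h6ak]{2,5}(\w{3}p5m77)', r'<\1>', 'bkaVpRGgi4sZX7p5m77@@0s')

This matches optionally one of [a9], then 1 to 3 of a word character (captured); then one or more of a word character, then any character, then 2 to 5 of any character except [h6ak]; then exactly 3 of a word character, then the literal 'p5', then the literal 'm77' (captured).
Matches: at [0:19] → 'bkaVpRGgi4sZX7p5m77'.
The replacement refers to a captured group, so each match is rewritten using its own captured text.

'<bka>@@0s'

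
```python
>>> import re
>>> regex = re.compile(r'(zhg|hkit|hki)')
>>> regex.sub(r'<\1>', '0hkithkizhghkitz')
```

'0<hkit><hki><zhg><hkit>z'

Alternation isn't longest-match — the leftmost alternative that fits at this position is chosen.
The replacement refers to a captured group, so each match is rewritten using its own captured text.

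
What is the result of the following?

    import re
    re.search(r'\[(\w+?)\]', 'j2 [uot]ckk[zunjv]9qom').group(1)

'uot'

`search` walks the string left to right and returns the first match it finds.
The match spans [3:8] → '[uot]'.
Captured: group 1 = 'uot'.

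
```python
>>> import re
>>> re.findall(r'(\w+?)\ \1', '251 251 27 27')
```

After group 1 captures some text, `\1` only succeeds where that same text appears again.
One capturing group, so `findall` returns just the captured substring from each match — 2 in all.

['251', '27']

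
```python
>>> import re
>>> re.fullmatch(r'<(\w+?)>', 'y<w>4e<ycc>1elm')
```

None

`fullmatch` succeeds only if the pattern covers the string from start to end.
Here the pattern can't cover the whole string, so the call returns None.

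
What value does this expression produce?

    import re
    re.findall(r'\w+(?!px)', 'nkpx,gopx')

['nkpx', 'gopx']

A negative assertion filters positions out without eating any characters.
With no groups in the pattern, `findall` gives back each whole match — 2 here.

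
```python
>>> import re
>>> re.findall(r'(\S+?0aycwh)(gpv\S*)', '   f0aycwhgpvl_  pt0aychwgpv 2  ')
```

[('f0aycwh', 'gpvl_')]

This matches one or more of a non-whitespace character (lazy), then the literal '0ay', then the literal 'cwh' (captured); then the literal 'gpv', then zero or more of a non-whitespace character (captured).
With 2 capturing groups, `findall` returns a 2-tuple per match.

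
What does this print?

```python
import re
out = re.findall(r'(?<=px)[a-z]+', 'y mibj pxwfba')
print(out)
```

The `(?=…)`/`(?<=…)` assertion just peeks at neighbouring text; it doesn't advance the match position.
Since nothing is captured, `findall` lists the 1 matched substring directly.

['wfba']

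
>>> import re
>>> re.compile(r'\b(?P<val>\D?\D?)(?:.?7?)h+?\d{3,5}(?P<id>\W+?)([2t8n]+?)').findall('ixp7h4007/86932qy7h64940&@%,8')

Pattern: a word boundary (`\b`, zero-width); then optionally a non-digit, then optionally a non-digit (captured as 'val'); then optionally any character, then optionally the literal '7' (non-capturing group); then one or more of a literal 'h' (lazy), then 3 to 5 of a digit; then one or more of a non-word character (lazy) (captured as 'id'); then one or more of one of [2t8n] (lazy) (captured).
3 groups means the one result is a tuple of 3 captured strings — 1 here.

[('ix', '/', '8')]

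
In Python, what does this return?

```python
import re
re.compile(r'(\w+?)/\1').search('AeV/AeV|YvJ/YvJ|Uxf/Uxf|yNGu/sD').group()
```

After group 1 captures some text, `\1` only succeeds where that same text appears again.
`re.search` scans for the first position where the pattern succeeds.
The match spans [0:7] → 'AeV/AeV'.
Captured: group 1 = 'AeV'.

'AeV/AeV'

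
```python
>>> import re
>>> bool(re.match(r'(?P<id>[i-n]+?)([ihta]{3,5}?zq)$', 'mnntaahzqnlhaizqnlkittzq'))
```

False

This matches one or more of a character in [i-n] (lazy) (captured as 'id'); then 3 to 5 of one of [ihta] (lazy), then the literal 'zq' (captured); then anchored at the end.
`re.match` won't scan ahead — the pattern has to work from the very first character.
Here position 0 doesn't satisfy it, so the call returns None, and `bool(None)` is False.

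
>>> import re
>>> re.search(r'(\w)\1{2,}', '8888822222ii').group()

`\1` is not a pattern — it's the concrete string captured by group 1, re-applied verbatim.
`search` walks the string left to right and returns the first match it finds.
The match spans [0:5] → '88888'.
Captured: group 1 = '8'.

'88888'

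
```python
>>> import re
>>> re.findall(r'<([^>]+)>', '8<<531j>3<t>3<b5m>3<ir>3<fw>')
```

['<531j', 't', 'b5m', 'ir', 'fw']

Because there's exactly one group, `findall` drops the full match and keeps group 1 from each hit.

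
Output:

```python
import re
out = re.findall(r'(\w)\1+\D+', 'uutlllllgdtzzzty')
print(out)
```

`\1` has to match the exact text group 1 already captured.
Walking the string: at [0:16] match 'uutlllllgdtzzzty', group 1 = 'u'.
With a single group, `findall` returns only what that group captured — 1 item.

['u']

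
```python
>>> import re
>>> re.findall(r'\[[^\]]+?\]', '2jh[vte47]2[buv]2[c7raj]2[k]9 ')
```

['[vte47]', '[buv]', '[c7raj]', '[k]']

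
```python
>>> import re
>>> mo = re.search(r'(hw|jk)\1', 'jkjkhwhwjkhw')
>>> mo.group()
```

'jkjk'

`\1` has to match the exact text group 1 already captured.
The match spans [0:4] → 'jkjk'.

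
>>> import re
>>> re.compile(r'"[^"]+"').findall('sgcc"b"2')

['"b"']

Since nothing is captured, `findall` lists the 1 matched substring directly.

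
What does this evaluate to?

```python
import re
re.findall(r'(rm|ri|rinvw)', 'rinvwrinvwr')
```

['ri', 'ri']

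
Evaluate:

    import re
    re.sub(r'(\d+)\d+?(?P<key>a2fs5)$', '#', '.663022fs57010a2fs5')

'.663022fs#'

The pattern matches one or more of a digit (captured); then one or more of a digit (lazy); then the literal 'a2', then the literal 'fs5' (captured as 'key'); then anchored at the end.
Matches: at [9:19] → '57010a2fs5'.
`sub` substitutes '#' at each match site.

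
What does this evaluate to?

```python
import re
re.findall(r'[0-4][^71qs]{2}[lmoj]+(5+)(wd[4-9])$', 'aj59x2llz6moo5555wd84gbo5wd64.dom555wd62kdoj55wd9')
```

The pattern matches a character in [0-4], then exactly 2 of any character except [71qs], then one or more of one of [lmoj]; then one or more of a literal '5' (captured); then the literal 'wd', then a character in [4-9] (captured); then anchored at the end.
2 groups means the one result is a tuple of 2 captured strings — 1 here.

[('55', 'wd9')]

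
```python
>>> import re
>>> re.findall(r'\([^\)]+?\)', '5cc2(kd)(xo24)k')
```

['(kd)', '(xo24)']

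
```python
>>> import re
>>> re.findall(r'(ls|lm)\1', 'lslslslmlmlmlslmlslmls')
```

['ls', 'lm']

After group 1 captures some text, `\1` only succeeds where that same text appears again.
One capturing group, so `findall` returns just the captured substring from each match — 2 in all.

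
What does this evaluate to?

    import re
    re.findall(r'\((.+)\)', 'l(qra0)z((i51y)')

['qra0)z((i51y']

One capturing group, so `findall` returns just the captured substring from the one match — 1 in all.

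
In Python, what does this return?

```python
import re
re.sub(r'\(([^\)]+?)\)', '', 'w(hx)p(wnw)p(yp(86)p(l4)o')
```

'wpppo'

Matches: at [1:5] → '(hx)'; at [6:11] → '(wnw)'; at [12:19] → '(yp(86)'; at [20:24] → '(l4)'.
`sub` substitutes '' at each match site.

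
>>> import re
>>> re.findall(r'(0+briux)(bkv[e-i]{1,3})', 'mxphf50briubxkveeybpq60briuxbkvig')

[('0briux', 'bkvig')]

This matches one or more of a literal '0', then the literal 'br', then the literal 'iux' (captured); then the literal 'bkv', then 1 to 3 of a character in [e-i] (captured).
Matches: at [22:33] match '0briuxbkvig', groups = ('0briux', 'bkvig').
`findall` packs the 2 group values into a tuple for every match.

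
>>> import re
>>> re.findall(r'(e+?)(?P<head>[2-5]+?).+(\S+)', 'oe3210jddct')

A non-greedy quantifier consumes as few characters as it can — just enough that the remainder of the pattern still matches from where it stops; whatever follows it matches normally.
3 groups means the one result is a tuple of 3 captured strings — 1 here.

[('e', '3', 't')]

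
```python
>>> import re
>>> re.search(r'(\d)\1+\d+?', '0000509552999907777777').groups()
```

A backreference is literal: `\1` must see the identical characters the first group matched.
`re.search` scans for the first position where the pattern succeeds.
The match spans [0:5] → '00005'.
Captured: group 1 = '0'.

('0',)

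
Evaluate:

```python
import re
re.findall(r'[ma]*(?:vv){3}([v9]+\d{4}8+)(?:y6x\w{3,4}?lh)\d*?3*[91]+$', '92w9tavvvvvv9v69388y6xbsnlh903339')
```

['9v69388']

This matches zero or more of one of [ma], then the literal 'vv' repeated 3 times; then one or more of one of [v9], then exactly 4 of a digit, then one or more of a literal '8' (captured); then the literal 'y6x', then 3 to 4 of a word character (lazy), then the literal 'lh' (non-capturing group); then zero or more of a digit (lazy), then zero or more of the literal '3'; then one or more of one of [91]; then anchored at the end.
Because there's exactly one group, `findall` drops the full match and keeps group 1 from the one hit.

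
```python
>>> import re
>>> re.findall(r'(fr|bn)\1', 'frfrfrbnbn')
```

A backreference is literal: `\1` must see the identical characters the first group matched.
Because there's exactly one group, `findall` drops the full match and keeps group 1 from each hit.

['fr', 'bn']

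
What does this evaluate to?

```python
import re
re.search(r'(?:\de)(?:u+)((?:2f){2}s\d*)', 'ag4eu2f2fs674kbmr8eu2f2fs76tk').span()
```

The pattern matches a digit, then the literal 'e' (non-capturing group); then one or more of a literal 'u' (non-capturing group); then the literal '2f' repeated 2 times, then the literal 's', then zero or more of a digit (captured).
The match spans [2:13] → '4eu2f2fs674'.

(2, 13)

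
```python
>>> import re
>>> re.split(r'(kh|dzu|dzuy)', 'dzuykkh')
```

`|` is ordered: at each position the engine commits to the first alternative that works.
Matches to split on: at [0:3] → 'dzu'; at [5:7] → 'kh'.
With a capturing group present, the delimiter's captured portion is kept in the result list.

['', 'dzu', 'yk', 'kh', '']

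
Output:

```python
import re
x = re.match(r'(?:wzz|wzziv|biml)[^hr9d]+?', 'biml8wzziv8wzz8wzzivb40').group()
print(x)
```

biml8

With `match`, the pattern is implicitly anchored at the beginning.
The match spans [0:5] → 'biml8'.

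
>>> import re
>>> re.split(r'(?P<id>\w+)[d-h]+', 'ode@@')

['', 'od', '@@']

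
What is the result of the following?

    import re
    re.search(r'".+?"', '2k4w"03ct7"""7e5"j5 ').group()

'"03ct7"'

Because the quantifier is non-greedy, it stops expanding at the earliest point where the rest of the pattern can succeed.
The match spans [4:11] → '"03ct7"'.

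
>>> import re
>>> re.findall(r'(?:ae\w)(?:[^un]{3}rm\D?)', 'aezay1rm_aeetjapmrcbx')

The pattern matches the literal 'ae', then a word character (non-capturing group); then exactly 3 of any character except [un], then the literal 'rm', then optionally a non-digit (non-capturing group).
`findall` yields the raw match text (1 of them) because the pattern has no groups.

['aezay1rm_']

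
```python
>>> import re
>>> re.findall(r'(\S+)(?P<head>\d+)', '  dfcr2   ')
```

This matches one or more of a non-whitespace character (captured); then one or more of a digit (captured as 'head').
Matches: at [2:7] match 'dfcr2', groups = ('dfcr', '2').
Multiple groups make `findall` return tuples — one 2-tuple for the one match.

[('dfcr', '2')]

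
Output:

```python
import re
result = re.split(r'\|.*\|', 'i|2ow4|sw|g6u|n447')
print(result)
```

['i', 'n447']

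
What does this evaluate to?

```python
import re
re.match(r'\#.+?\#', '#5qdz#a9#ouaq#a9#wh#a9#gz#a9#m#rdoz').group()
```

'#5qdz#'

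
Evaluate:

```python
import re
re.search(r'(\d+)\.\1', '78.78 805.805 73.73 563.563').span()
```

`\1` has to match the exact text group 1 already captured.
`search` walks the string left to right and returns the first match it finds.
The match spans [0:5] → '78.78'.
Captured: group 1 = '78'.

(0, 5)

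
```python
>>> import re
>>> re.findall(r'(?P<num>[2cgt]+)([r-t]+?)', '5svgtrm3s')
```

The pattern matches one or more of one of [2cgt] (captured as 'num'); then one or more of a character in [r-t] (lazy) (captured).
Matches: at [3:6] match 'gtr', groups = ('gt', 'r').
Multiple groups make `findall` return tuples — one 2-tuple for the one match.

[('gt', 'r')]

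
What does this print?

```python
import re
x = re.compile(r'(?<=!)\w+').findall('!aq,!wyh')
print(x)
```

['aq', 'wyh']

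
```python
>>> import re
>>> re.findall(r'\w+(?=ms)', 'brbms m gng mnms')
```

['brb', 'mn']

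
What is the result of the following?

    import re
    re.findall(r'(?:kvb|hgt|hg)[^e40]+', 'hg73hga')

Matches: at [0:7] → 'hg73hga'.
Since nothing is captured, `findall` lists the 1 matched substring directly.

['hg73hga']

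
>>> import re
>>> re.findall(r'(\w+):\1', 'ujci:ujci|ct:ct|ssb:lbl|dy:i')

['ujci', 'ct']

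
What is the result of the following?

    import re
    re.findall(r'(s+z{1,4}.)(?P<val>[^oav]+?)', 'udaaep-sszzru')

`findall` packs the 2 group values into a tuple for every match.

[('sszzr', 'u')]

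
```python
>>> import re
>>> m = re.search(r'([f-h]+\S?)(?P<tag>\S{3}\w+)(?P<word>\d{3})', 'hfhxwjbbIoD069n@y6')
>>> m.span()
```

This matches one or more of a character in [f-h], then optionally a non-whitespace character (captured); then exactly 3 of a non-whitespace character, then one or more of a word character (captured as 'tag'); then exactly 3 of a digit (captured as 'word').
`re.search` scans for the first position where the pattern succeeds.
The match spans [0:14] → 'hfhxwjbbIoD069'.
Captured: group 1 = 'hfhx', group 2 = 'wjbbIoD', group 3 = '069'.

(0, 14)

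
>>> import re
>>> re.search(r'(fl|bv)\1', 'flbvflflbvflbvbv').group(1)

'fl'

`\1` has to match the exact text group 1 already captured.
Unlike `match`, `search` isn't anchored — it looks for the pattern anywhere in the string.
The match spans [4:8] → 'flfl'.
Captured: group 1 = 'fl'.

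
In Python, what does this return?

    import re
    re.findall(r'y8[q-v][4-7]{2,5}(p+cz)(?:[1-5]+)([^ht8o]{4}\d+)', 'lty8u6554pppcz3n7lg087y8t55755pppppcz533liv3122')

[('pppcz', 'n7lg087'), ('pppppcz', 'liv3122')]

Pattern: the literal 'y8', then a character in [q-v], then 2 to 5 of a character in [4-7]; then one or more of the literal 'p', then the literal 'cz' (captured); then one or more of a character in [1-5] (non-capturing group); then exactly 4 of any character except [ht8o], then one or more of a digit (captured).
Walking the string: at [2:22] match 'y8u6554pppcz3n7lg087', groups = ('pppcz', 'n7lg087'); at [22:47] match 'y8t55755pppppcz533liv3122', groups = ('pppppcz', 'liv3122').
`findall` packs the 2 group values into a tuple for every match.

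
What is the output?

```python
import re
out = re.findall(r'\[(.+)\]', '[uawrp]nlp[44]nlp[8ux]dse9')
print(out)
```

Because there's exactly one group, `findall` drops the full match and keeps group 1 from the one hit.

['uawrp]nlp[44]nlp[8ux']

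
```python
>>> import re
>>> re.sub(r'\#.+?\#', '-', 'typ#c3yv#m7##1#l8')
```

'typ-m7-l8'

With the lazy modifier that quantifier settles for the fewest repetitions that let the rest of the pattern succeed (the atoms after it are unaffected and can still be greedy).
Every occurrence is swapped for '-'.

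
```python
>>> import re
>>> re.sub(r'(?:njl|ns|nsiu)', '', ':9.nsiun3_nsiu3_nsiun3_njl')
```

':9.iun3_iu3_iun3_'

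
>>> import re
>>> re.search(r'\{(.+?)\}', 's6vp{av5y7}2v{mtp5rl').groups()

`re.search` tries every starting position until one works.
The match spans [4:11] → '{av5y7}'.
Captured: group 1 = 'av5y7'.

('av5y7',)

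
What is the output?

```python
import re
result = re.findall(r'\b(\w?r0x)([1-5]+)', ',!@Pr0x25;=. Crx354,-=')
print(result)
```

The pattern matches a word boundary (`\b`, zero-width); then optionally a word character, then the literal 'r0x' (captured); then one or more of a character in [1-5] (captured).
`findall` packs the 2 group values into a tuple for every match.

[('Pr0x', '25')]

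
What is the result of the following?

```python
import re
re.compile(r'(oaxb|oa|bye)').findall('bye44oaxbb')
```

Branches in `(...|...)` are attempted left-to-right; the first branch that allows the whole pattern to succeed is taken.
Walking the string: at [0:3] match 'bye', group 1 = 'bye'; at [5:9] match 'oaxb', group 1 = 'oaxb'.
`findall` collects group 1 from each match (2 total).

['bye', 'oaxb']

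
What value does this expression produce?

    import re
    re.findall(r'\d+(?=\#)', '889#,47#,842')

The lookaround is zero-width — it requires the adjacent text to match without consuming it, so the asserted text isn't part of the match.
With no groups in the pattern, `findall` gives back each whole match — 2 here.

['889', '47']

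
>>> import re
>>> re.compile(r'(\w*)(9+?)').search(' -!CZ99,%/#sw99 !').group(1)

This matches zero or more of a word character (captured); then one or more of a literal '9' (lazy) (captured).
Unlike `match`, `search` isn't anchored — it looks for the pattern anywhere in the string.
The match spans [3:7] → 'CZ99'.
Captured: group 1 = 'CZ9', group 2 = '9'.

'CZ9'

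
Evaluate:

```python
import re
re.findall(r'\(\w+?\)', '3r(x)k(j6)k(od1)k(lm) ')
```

['(x)', '(j6)', '(od1)', '(lm)']

Scanning left to right: at [2:5] → '(x)'; at [6:10] → '(j6)'; at [11:16] → '(od1)'; at [17:21] → '(lm)'.
Since nothing is captured, `findall` lists the 4 matched substrings directly.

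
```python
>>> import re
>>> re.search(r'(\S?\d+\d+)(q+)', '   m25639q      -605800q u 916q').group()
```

'm25639q'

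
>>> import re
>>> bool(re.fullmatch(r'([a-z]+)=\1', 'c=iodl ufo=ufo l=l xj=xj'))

False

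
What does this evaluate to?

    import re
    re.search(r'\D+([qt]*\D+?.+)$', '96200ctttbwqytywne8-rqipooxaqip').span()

This matches one or more of a non-digit; then zero or more of one of [qt], then one or more of a non-digit (lazy), then one or more of any character (captured); then anchored at the end.
`re.search` scans for the first position where the pattern succeeds.
The match spans [5:31] → 'ctttbwqytywne8-rqipooxaqip'.
Captured: group 1 = 'e8-rqipooxaqip'.

(5, 31)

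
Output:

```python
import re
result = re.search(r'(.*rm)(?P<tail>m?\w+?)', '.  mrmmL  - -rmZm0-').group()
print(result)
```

This matches zero or more of any character, then the literal 'rm' (captured); then optionally the literal 'm', then one or more of a word character (lazy) (captured as 'tail').
Because the quantifier is non-greedy, it stops expanding at the earliest point where the rest of the pattern can succeed.
`re.search` scans for the first position where the pattern succeeds.
The match spans [0:16] → '.  mrmmL  - -rmZ'.
Captured: group 1 = '.  mrmmL  - -rm', group 2 = 'Z'.

.  mrmmL  - -rmZ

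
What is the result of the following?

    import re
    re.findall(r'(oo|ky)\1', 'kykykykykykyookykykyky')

['ky', 'ky', 'ky', 'ky', 'ky']

`\1` is not a pattern — it's the concrete string captured by group 1, re-applied verbatim.
With a single group, `findall` returns only what that group captured — 5 items.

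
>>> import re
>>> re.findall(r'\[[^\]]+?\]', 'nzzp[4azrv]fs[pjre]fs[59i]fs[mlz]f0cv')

Since nothing is captured, `findall` lists the 4 matched substrings directly.

['[4azrv]', '[pjre]', '[59i]', '[mlz]']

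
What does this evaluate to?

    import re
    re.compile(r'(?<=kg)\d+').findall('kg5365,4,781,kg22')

['5365', '22']

Lookahead/lookbehind check context without consuming it, so the matched span excludes the asserted characters.
Since nothing is captured, `findall` lists the 2 matched substrings directly.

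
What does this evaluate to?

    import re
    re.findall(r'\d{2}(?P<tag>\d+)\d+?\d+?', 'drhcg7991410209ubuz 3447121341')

['914102', '471213']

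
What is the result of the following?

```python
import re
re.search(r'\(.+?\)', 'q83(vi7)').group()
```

'(vi7)'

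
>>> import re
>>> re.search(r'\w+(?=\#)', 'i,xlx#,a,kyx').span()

Because the assertion is zero-width, the text it checks is not consumed and won't appear in the result.
The match spans [2:5] → 'xlx'.

(2, 5)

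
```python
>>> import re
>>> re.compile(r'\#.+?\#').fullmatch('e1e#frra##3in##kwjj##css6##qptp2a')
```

None

For `fullmatch`, every character of the input must be accounted for by the pattern.
Here the pattern can't cover the whole string, so the call returns None.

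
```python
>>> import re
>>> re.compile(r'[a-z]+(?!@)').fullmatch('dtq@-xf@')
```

None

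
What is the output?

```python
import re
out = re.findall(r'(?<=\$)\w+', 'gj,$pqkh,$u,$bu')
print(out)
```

['pqkh', 'u', 'bu']

The lookaround is zero-width — it requires the adjacent text to match without consuming it, so the asserted text isn't part of the match.
Scanning left to right: at [4:8] → 'pqkh'; at [10:11] → 'u'; at [13:15] → 'bu'.
With no groups in the pattern, `findall` gives back each whole match — 3 here.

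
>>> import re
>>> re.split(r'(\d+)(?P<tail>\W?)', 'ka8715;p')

Pattern: one or more of a digit (captured); then optionally a non-word character (captured as 'tail').
With a capturing group present, the delimiter's captured portion is kept in the result list.

['ka', '8715', ';', 'p']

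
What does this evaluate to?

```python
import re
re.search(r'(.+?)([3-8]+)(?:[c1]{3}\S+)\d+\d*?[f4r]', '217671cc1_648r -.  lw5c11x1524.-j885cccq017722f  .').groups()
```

The match spans [0:14] → '217671cc1_648r'.
Captured: group 1 = '21', group 2 = '767'.

('21', '767')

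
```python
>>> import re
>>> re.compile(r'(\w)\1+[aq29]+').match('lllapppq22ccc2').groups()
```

The match spans [0:4] → 'llla'.
Captured: group 1 = 'l'.

('l',)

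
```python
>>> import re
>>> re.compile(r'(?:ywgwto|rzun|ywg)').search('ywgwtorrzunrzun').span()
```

(0, 6)

`|` is ordered: at each position the engine commits to the first alternative that works.
`re.search` scans for the first position where the pattern succeeds.
The match spans [0:6] → 'ywgwto'.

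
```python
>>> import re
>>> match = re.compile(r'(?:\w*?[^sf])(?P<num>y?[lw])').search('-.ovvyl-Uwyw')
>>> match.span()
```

The pattern matches zero or more of a word character (lazy), then any character except [sf] (non-capturing group); then optionally the literal 'y', then one of [lw] (captured as 'num').
The match spans [2:7] → 'ovvyl'.

(2, 7)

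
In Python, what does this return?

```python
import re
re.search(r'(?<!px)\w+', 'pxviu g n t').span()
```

(0, 5)

`(?!…)`/`(?<!…)` only lets a position through if the neighbouring text does NOT match; no characters are consumed.
The match spans [0:5] → 'pxviu'.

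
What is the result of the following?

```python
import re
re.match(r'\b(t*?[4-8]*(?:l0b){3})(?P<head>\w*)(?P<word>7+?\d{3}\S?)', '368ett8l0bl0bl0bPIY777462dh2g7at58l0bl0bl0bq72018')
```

None

This matches a word boundary (`\b`, zero-width); then zero or more of the literal 't' (lazy), then zero or more of a character in [4-8], then the literal 'l0b' repeated 3 times (captured); then zero or more of a word character (captured as 'head'); then one or more of a literal '7' (lazy), then exactly 3 of a digit, then optionally a non-whitespace character (captured as 'word').
`match` is anchored at position 0; if the pattern doesn't fit there, it returns None.
Here position 0 doesn't satisfy it, so the call returns None.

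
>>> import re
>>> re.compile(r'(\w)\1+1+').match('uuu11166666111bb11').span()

`match` is anchored at position 0; if the pattern doesn't fit there, it returns None.
The match spans [0:6] → 'uuu111'.

(0, 6)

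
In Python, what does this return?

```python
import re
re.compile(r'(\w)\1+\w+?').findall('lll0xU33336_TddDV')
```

['l', '3', 'd']

`\1` has to match the exact text group 1 already captured.
Scanning left to right: at [0:4] match 'lll0', group 1 = 'l'; at [6:11] match '33336', group 1 = '3'; at [13:16] match 'ddD', group 1 = 'd'.
Because there's exactly one group, `findall` drops the full match and keeps group 1 from each hit.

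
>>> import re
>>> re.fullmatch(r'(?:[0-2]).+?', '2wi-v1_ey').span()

(0, 9)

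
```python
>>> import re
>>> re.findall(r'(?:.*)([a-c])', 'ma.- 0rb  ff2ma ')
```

['a']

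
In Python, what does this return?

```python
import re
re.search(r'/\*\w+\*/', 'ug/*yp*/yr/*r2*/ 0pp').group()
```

'/*yp*/'

`search` walks the string left to right and returns the first match it finds.
The match spans [2:8] → '/*yp*/'.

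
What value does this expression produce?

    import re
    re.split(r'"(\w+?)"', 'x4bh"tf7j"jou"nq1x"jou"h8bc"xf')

['x4bh', 'tf7j', 'jou', 'nq1x', 'jou', 'h8bc', 'xf']

The group in the pattern means `split` returns the separators' captures alongside the pieces.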